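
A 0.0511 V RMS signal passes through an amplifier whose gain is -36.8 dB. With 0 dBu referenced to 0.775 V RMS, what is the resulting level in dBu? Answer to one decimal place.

-60.4 dBu

Input level: 20·log₁₀(0.0511/0.775) = -23.62 dBu.
Output: -23.62 − 36.8 = -60.4 dBu.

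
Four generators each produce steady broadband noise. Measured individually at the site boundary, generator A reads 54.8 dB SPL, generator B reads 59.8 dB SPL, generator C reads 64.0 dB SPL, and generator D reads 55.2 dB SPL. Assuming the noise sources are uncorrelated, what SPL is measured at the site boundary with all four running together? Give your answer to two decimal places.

66.13 dB SPL

Add the sources as powers (linear), then convert back to dB:
L_total = 10·log₁₀(10^(54.8/10) + 10^(59.8/10) + 10^(64.0/10) + 10^(55.2/10)) = 10·log₁₀(4100000) = 66.13 dB SPL.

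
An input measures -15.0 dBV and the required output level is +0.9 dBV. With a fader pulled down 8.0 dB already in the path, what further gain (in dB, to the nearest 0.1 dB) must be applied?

23.9 dB

The required make-up gain is the shortfall in the dB sum.
G = +0.9 − (-15.0) + 8.0 = 23.9 dB.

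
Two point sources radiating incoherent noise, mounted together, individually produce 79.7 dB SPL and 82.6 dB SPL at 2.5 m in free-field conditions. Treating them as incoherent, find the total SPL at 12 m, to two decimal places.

70.77 dB SPL

Combined at 2.5 m: 10·log₁₀(10^(79.7/10)+10^(82.6/10)) = 84.398 dB SPL.
Then apply −20·log₁₀(12/2.5) = -13.625 dB → 70.77 dB SPL.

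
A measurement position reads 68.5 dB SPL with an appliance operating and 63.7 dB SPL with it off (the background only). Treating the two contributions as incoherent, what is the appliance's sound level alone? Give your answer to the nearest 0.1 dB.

66.8 dB SPL

Remove the background by subtracting linear intensities:
L_src = 10·log₁₀(10^(68.5/10) − 10^(63.7/10)) = 10·log₁₀(4735000) = 66.8 dB SPL.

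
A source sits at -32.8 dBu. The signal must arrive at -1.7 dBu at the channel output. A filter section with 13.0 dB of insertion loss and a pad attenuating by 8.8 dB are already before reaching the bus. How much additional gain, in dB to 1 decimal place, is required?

The required make-up gain is the shortfall in the dB sum.
G = -1.7 − (-32.8) + 13.0 + 8.8 = 52.9 dB.

52.9 dB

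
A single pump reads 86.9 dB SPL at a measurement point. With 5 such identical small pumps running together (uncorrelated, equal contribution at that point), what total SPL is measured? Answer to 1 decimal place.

93.9 dB SPL

5 equal incoherent sources raise the level by 10·log₁₀(5) = 6.99 dB.
L_total = 86.9 + 6.99 = 93.9 dB SPL.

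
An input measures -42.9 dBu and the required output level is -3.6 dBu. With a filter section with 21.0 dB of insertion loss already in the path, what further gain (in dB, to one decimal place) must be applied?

60.3 dB

The required make-up gain is the shortfall in the dB sum.
G = -3.6 − (-42.9) + 21.0 = 60.3 dB.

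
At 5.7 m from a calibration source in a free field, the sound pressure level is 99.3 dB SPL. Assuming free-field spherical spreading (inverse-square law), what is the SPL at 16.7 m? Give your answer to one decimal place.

Inverse-square spreading gives ΔL = −20·log₁₀(d₂/d₁).
ΔL = −20·log₁₀(16.7/5.7) = -9.34 dB, so L₂ = 99.3 + (-9.34) = 90.0 dB SPL.

90.0 dB SPL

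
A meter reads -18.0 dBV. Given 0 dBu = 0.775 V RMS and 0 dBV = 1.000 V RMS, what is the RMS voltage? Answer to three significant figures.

0.126 V

V = 1.000 V × 10^(-18.0/20).
= 1.000 × 0.1259 = 0.126 V.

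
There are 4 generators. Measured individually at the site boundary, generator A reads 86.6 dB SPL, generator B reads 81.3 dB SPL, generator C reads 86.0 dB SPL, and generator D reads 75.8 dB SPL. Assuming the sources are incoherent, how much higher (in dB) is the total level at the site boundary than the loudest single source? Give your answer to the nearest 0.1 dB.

Add the sources as powers (linear), then convert back to dB:
L_total = 10·log₁₀(10^(86.6/10) + 10^(81.3/10) + 10^(86.0/10) + 10^(75.8/10)) = 90.12 dB SPL.
Excess over the loudest (86.6 dB): 90.12 − 86.6 = 3.5 dB.

3.5 dB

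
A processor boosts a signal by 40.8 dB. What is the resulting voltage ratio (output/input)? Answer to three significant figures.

110

Voltage ratio = 10^(dB/20).
10^(40.8/20) = 10^(2.040) = 110.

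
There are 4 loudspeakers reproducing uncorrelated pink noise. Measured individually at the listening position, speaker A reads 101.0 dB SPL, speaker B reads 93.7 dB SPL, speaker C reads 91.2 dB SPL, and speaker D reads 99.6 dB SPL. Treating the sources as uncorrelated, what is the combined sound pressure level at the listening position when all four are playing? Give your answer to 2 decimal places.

Add the sources as powers (linear), then convert back to dB:
L_total = 10·log₁₀(10^(101.0/10) + 10^(93.7/10) + 10^(91.2/10) + 10^(99.6/10)) = 10·log₁₀(25372000000) = 104.04 dB SPL.

104.04 dB SPL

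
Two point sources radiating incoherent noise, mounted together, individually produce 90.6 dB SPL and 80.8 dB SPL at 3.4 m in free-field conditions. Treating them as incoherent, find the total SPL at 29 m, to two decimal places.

72.41 dB SPL

Combined at 3.4 m: 10·log₁₀(10^(90.6/10)+10^(80.8/10)) = 91.032 dB SPL.
Then apply −20·log₁₀(29/3.4) = -18.618 dB → 72.41 dB SPL.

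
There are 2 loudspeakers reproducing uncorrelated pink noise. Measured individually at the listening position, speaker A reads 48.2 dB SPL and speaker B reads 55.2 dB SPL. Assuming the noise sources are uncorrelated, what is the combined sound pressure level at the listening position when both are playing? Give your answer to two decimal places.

Uncorrelated sources add in intensity (power), not in dB.
L_total = 10·log₁₀(10^(48.2/10) + 10^(55.2/10)) = 10·log₁₀(397200) = 55.99 dB SPL.

55.99 dB SPL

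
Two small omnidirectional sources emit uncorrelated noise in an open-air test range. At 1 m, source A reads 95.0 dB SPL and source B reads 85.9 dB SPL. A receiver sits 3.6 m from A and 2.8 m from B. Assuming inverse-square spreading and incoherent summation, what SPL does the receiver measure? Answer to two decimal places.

84.68 dB SPL

At the listener: L_A = 95.0 − 20·log₁₀(3.6) = 83.874 dB; L_B = 85.9 − 20·log₁₀(2.8) = 76.957 dB.
Combined: 10·log₁₀(10^(83.874/10)+10^(76.957/10)) = 84.68 dB SPL.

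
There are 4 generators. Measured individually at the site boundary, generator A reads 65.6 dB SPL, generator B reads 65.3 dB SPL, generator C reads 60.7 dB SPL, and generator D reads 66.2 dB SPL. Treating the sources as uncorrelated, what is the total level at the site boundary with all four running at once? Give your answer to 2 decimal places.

70.92 dB SPL

Incoherent sources sum as intensities:
L_total = 10·log₁₀(10^(65.6/10) + 10^(65.3/10) + 10^(60.7/10) + 10^(66.2/10)) = 10·log₁₀(12360000) = 70.92 dB SPL.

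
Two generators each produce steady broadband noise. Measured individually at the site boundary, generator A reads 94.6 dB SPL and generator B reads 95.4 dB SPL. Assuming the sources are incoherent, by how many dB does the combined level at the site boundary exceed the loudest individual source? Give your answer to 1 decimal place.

Incoherent sources sum as intensities:
L_total = 10·log₁₀(10^(94.6/10) + 10^(95.4/10)) = 98.03 dB SPL.
Excess over the loudest (95.4 dB): 98.03 − 95.4 = 2.6 dB.

2.6 dB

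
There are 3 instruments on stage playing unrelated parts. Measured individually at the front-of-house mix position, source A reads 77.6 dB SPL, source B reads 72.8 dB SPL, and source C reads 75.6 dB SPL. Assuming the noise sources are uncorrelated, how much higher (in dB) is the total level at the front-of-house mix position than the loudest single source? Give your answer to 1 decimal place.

Add the sources as powers (linear), then convert back to dB:
L_total = 10·log₁₀(10^(77.6/10) + 10^(72.8/10) + 10^(75.6/10)) = 80.53 dB SPL.
Excess over the loudest (77.6 dB): 80.53 − 77.6 = 2.9 dB.

2.9 dB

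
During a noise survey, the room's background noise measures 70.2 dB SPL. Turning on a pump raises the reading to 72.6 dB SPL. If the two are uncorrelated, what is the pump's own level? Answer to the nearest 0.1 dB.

Remove the background by subtracting linear intensities:
L_src = 10·log₁₀(10^(72.6/10) − 10^(70.2/10)) = 10·log₁₀(7726000) = 68.9 dB SPL.

68.9 dB SPL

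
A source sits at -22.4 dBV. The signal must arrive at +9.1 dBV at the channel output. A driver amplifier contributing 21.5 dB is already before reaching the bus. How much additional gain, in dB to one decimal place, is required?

10.0 dB

The required make-up gain is the shortfall in the dB sum.
G = +9.1 − (-22.4) − 21.5 = 10.0 dB.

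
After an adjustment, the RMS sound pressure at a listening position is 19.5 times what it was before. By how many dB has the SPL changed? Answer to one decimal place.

Sound pressure is an amplitude quantity: ΔL = 20·log₁₀(p₂/p₁).
20·log₁₀(19.5) = 25.8 dB.

25.8 dB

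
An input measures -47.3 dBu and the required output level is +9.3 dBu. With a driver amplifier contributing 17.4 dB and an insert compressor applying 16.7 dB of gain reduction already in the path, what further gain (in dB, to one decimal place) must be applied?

55.9 dB

The required make-up gain is the shortfall in the dB sum.
G = +9.3 − (-47.3) − 17.4 + 16.7 = 55.9 dB.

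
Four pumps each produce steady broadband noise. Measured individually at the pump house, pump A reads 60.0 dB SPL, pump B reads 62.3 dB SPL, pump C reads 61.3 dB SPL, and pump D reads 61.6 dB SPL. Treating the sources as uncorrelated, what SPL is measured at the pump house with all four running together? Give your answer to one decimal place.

Incoherent sources sum as intensities:
L_total = 10·log₁₀(10^(60.0/10) + 10^(62.3/10) + 10^(61.3/10) + 10^(61.6/10)) = 10·log₁₀(5493000) = 67.4 dB SPL.

67.4 dB SPL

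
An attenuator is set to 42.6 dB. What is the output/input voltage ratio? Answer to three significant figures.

Voltage ratio = 10^(dB/20).
10^(-42.6/20) = 10^(-2.130) = 0.00741.

0.00741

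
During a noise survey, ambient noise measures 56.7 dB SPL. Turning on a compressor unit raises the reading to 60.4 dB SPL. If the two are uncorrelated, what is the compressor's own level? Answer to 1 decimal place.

58.0 dB SPL

Subtract intensities: L_src = 10·log₁₀(10^(L_total/10) − 10^(L_bg/10)).
L_src = 10·log₁₀(10^(60.4/10) − 10^(56.7/10)) = 10·log₁₀(628700) = 58.0 dB SPL.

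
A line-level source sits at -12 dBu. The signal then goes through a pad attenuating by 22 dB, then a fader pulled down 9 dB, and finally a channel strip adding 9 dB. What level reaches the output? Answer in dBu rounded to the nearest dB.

Cascaded gains and losses add directly in dB.
-12 − 22 − 9 + 9 = -34 dBu.

-34 dBu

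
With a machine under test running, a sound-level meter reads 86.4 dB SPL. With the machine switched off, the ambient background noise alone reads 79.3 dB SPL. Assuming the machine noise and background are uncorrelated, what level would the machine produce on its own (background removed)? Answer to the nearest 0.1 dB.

Background correction is a power subtraction:
L_src = 10·log₁₀(10^(86.4/10) − 10^(79.3/10)) = 10·log₁₀(351400000) = 85.5 dB SPL.

85.5 dB SPL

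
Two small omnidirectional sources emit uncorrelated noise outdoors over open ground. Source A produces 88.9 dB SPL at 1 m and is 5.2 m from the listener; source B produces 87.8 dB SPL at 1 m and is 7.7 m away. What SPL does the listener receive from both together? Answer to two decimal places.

At the listener: L_A = 88.9 − 20·log₁₀(5.2) = 74.580 dB; L_B = 87.8 − 20·log₁₀(7.7) = 70.070 dB.
Combined: 10·log₁₀(10^(74.580/10)+10^(70.070/10)) = 75.90 dB SPL.

75.90 dB SPL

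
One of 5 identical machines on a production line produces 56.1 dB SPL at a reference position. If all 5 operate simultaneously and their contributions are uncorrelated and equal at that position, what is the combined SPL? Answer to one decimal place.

5 equal incoherent sources raise the level by 10·log₁₀(5) = 6.99 dB.
L_total = 56.1 + 6.99 = 63.1 dB SPL.

63.1 dB SPL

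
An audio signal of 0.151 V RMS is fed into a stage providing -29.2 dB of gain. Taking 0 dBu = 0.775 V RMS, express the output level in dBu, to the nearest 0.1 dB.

-43.4 dBu

Input level: 20·log₁₀(0.151/0.775) = -14.21 dBu.
Output: -14.21 − 29.2 = -43.4 dBu.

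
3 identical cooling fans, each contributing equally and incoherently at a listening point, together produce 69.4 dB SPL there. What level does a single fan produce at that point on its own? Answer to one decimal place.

3 equal incoherent sources add 10·log₁₀(3) = 4.77 dB over one source.
L_one = 69.4 − 4.77 = 64.6 dB SPL.

64.6 dB SPL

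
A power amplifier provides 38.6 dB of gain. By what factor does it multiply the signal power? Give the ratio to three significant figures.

7240

Power ratio = 10^(dB/10).
10^(38.6/10) = 10^(3.860) = 7240.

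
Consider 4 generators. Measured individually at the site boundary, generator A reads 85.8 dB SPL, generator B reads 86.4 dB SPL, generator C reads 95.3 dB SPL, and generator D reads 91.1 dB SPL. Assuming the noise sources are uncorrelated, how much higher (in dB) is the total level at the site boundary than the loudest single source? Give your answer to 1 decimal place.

Incoherent sources sum as intensities:
L_total = 10·log₁₀(10^(85.8/10) + 10^(86.4/10) + 10^(95.3/10) + 10^(91.1/10)) = 97.40 dB SPL.
Excess over the loudest (95.3 dB): 97.40 − 95.3 = 2.1 dB.

2.1 dB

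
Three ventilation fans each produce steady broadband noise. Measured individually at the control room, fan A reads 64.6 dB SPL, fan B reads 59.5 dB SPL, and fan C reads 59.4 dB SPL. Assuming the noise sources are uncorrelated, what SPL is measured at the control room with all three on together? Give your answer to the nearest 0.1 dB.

66.7 dB SPL

Add the sources as powers (linear), then convert back to dB:
L_total = 10·log₁₀(10^(64.6/10) + 10^(59.5/10) + 10^(59.4/10)) = 10·log₁₀(4646000) = 66.7 dB SPL.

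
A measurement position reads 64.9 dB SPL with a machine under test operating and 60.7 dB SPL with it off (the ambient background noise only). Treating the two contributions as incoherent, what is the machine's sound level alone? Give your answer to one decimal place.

Background correction is a power subtraction:
L_src = 10·log₁₀(10^(64.9/10) − 10^(60.7/10)) = 10·log₁₀(1915000) = 62.8 dB SPL.

62.8 dB SPL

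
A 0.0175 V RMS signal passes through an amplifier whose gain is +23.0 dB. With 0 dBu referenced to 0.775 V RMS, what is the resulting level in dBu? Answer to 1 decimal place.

-9.9 dBu

Input level: 20·log₁₀(0.0175/0.775) = -32.93 dBu.
Output: -32.93 + 23.0 = -9.9 dBu.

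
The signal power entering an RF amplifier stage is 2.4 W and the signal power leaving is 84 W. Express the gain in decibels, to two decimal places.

15.44 dB

Power ratio → dB uses the 10·log₁₀ form:
10·log₁₀(84/2.4) = 10·log₁₀(35.00) = 15.44 dB.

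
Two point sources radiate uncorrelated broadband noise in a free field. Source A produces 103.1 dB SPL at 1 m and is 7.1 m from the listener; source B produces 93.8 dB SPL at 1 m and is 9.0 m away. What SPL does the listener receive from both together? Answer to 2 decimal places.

86.38 dB SPL

At the listener: L_A = 103.1 − 20·log₁₀(7.1) = 86.075 dB; L_B = 93.8 − 20·log₁₀(9.0) = 74.715 dB.
Combined: 10·log₁₀(10^(86.075/10)+10^(74.715/10)) = 86.38 dB SPL.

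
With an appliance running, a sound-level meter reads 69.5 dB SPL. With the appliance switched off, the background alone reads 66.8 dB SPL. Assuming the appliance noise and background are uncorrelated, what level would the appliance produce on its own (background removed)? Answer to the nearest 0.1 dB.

Remove the background by subtracting linear intensities:
L_src = 10·log₁₀(10^(69.5/10) − 10^(66.8/10)) = 10·log₁₀(4126000) = 66.2 dB SPL.

66.2 dB SPL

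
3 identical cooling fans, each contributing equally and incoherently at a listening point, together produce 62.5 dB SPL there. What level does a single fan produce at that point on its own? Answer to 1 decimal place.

3 equal incoherent sources add 10·log₁₀(3) = 4.77 dB over one source.
L_one = 62.5 − 4.77 = 57.7 dB SPL.

57.7 dB SPL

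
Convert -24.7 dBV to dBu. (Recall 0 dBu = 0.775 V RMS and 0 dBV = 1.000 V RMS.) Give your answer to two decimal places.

-22.49 dBu

The offset between the scales is 20·log₁₀(0.775/1.000) = −2.214 dB.
So dBu = -24.7 + 2.214 = -22.49 dBu.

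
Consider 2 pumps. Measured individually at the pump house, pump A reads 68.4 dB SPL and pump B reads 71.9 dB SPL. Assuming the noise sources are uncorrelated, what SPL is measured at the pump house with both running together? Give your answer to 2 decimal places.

Incoherent sources sum as intensities:
L_total = 10·log₁₀(10^(68.4/10) + 10^(71.9/10)) = 10·log₁₀(22410000) = 73.50 dB SPL.

73.50 dB SPL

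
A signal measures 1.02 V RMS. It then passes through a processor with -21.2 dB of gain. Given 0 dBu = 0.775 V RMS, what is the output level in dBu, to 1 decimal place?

-18.8 dBu

Input level: 20·log₁₀(1.02/0.775) = 2.39 dBu.
Output: 2.39 − 21.2 = -18.8 dBu.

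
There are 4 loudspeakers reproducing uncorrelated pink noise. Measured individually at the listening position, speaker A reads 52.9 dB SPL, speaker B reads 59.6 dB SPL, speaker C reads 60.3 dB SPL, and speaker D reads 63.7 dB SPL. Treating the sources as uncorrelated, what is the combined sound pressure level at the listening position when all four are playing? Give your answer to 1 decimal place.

Add the sources as powers (linear), then convert back to dB:
L_total = 10·log₁₀(10^(52.9/10) + 10^(59.6/10) + 10^(60.3/10) + 10^(63.7/10)) = 10·log₁₀(4523000) = 66.6 dB SPL.

66.6 dB SPL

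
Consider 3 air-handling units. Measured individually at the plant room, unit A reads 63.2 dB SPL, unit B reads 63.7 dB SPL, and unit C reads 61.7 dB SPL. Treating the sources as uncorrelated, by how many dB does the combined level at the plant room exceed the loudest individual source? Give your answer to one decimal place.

Uncorrelated sources add in intensity (power), not in dB.
L_total = 10·log₁₀(10^(63.2/10) + 10^(63.7/10) + 10^(61.7/10)) = 67.72 dB SPL.
Excess over the loudest (63.7 dB): 67.72 − 63.7 = 4.0 dB.

4.0 dB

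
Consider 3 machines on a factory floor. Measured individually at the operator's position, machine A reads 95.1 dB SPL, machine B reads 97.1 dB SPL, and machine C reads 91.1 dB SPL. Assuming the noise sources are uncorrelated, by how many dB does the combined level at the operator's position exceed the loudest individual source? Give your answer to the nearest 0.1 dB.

Add the sources as powers (linear), then convert back to dB:
L_total = 10·log₁₀(10^(95.1/10) + 10^(97.1/10) + 10^(91.1/10)) = 99.85 dB SPL.
Excess over the loudest (97.1 dB): 99.85 − 97.1 = 2.7 dB.

2.7 dB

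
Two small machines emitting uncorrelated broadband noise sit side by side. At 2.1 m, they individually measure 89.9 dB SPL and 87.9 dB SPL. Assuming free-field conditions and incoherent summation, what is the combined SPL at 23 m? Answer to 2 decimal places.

Combined at 2.1 m: 10·log₁₀(10^(89.9/10)+10^(87.9/10)) = 92.024 dB SPL.
Then apply −20·log₁₀(23/2.1) = -20.790 dB → 71.23 dB SPL.

71.23 dB SPL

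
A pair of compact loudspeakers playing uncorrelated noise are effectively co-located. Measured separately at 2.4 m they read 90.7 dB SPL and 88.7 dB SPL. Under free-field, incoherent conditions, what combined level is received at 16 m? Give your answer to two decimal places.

76.35 dB SPL

Combined at 2.4 m: 10·log₁₀(10^(90.7/10)+10^(88.7/10)) = 92.824 dB SPL.
Then apply −20·log₁₀(16/2.4) = -16.478 dB → 76.35 dB SPL.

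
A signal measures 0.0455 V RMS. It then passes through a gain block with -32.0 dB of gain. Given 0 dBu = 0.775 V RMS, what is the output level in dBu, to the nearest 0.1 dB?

Input level: 20·log₁₀(0.0455/0.775) = -24.63 dBu.
Output: -24.63 − 32.0 = -56.6 dBu.

-56.6 dBu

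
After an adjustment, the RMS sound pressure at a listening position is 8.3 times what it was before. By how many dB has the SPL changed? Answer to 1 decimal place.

SPL change from a pressure ratio uses the 20·log₁₀ form:
20·log₁₀(8.3) = 18.4 dB.

18.4 dB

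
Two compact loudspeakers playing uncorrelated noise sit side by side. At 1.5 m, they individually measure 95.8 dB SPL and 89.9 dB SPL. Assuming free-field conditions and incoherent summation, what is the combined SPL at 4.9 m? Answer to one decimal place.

Combined at 1.5 m: 10·log₁₀(10^(95.8/10)+10^(89.9/10)) = 96.79 dB SPL.
Then apply −20·log₁₀(4.9/1.5) = -10.28 dB → 86.5 dB SPL.

86.5 dB SPL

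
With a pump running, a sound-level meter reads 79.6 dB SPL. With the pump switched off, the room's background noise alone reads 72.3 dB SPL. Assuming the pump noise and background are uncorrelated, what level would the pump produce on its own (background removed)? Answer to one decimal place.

78.7 dB SPL

Remove the background by subtracting linear intensities:
L_src = 10·log₁₀(10^(79.6/10) − 10^(72.3/10)) = 10·log₁₀(74220000) = 78.7 dB SPL.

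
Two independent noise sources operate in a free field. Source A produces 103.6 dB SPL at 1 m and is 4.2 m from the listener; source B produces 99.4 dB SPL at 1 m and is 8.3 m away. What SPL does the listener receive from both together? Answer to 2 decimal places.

At the listener: L_A = 103.6 − 20·log₁₀(4.2) = 91.135 dB; L_B = 99.4 − 20·log₁₀(8.3) = 81.018 dB.
Combined: 10·log₁₀(10^(91.135/10)+10^(81.018/10)) = 91.54 dB SPL.

91.54 dB SPL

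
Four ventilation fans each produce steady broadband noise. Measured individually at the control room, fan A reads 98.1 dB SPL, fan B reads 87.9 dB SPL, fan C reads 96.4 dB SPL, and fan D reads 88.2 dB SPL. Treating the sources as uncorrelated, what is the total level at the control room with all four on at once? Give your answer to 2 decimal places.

Uncorrelated sources add in intensity (power), not in dB.
L_total = 10·log₁₀(10^(98.1/10) + 10^(87.9/10) + 10^(96.4/10) + 10^(88.2/10)) = 10·log₁₀(12099000000) = 100.83 dB SPL.

100.83 dB SPL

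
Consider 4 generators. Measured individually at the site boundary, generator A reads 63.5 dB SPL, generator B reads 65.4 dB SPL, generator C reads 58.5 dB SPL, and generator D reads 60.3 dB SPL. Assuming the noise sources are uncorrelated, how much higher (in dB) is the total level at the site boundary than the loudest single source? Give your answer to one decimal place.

3.3 dB

Incoherent sources sum as intensities:
L_total = 10·log₁₀(10^(63.5/10) + 10^(65.4/10) + 10^(58.5/10) + 10^(60.3/10)) = 68.74 dB SPL.
Excess over the loudest (65.4 dB): 68.74 − 65.4 = 3.3 dB.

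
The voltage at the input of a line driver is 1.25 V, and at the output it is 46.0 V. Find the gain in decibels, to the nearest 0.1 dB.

31.3 dB

Voltage is an amplitude quantity, so gain = 20·log₁₀(V_out/V_in).
20·log₁₀(46.0/1.25) = 20·log₁₀(36.80) = 31.3 dB.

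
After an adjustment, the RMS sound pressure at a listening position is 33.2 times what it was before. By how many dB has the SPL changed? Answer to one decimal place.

SPL change from a pressure ratio uses the 20·log₁₀ form:
20·log₁₀(33.2) = 30.4 dB.

30.4 dB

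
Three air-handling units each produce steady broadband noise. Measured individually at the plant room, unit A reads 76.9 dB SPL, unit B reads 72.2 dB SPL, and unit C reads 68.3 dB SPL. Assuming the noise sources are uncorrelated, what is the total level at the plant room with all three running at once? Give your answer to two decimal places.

Add the sources as powers (linear), then convert back to dB:
L_total = 10·log₁₀(10^(76.9/10) + 10^(72.2/10) + 10^(68.3/10)) = 10·log₁₀(72330000) = 78.59 dB SPL.

78.59 dB SPL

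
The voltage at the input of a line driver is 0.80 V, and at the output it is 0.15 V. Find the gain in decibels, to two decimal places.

Voltage ratio → dB uses the 20·log₁₀ form:
20·log₁₀(0.15/0.80) = 20·log₁₀(0.1875) = -14.54 dB.

-14.54 dB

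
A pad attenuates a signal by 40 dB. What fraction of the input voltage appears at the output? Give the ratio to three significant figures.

0.0100

Voltage ratio = 10^(dB/20).
10^(-40/20) = 10^(-2.000) = 0.0100.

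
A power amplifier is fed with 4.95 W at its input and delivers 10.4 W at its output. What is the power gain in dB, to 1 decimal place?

Power ratio → dB uses the 10·log₁₀ form:
10·log₁₀(10.4/4.95) = 10·log₁₀(2.101) = 3.2 dB.

3.2 dB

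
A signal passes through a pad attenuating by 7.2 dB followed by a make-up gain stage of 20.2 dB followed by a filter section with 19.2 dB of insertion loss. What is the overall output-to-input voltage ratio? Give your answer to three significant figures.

0.490

Net gain = (−7.2) + 20.2 + (−19.2) = -6.2 dB.
Voltage ratio = 10^(-6.2/20) = 0.490.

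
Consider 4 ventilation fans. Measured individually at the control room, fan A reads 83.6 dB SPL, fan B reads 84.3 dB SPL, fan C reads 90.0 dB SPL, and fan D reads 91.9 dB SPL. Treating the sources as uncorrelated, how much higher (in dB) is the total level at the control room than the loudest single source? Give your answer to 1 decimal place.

2.9 dB

Add the sources as powers (linear), then convert back to dB:
L_total = 10·log₁₀(10^(83.6/10) + 10^(84.3/10) + 10^(90.0/10) + 10^(91.9/10)) = 94.84 dB SPL.
Excess over the loudest (91.9 dB): 94.84 − 91.9 = 2.9 dB.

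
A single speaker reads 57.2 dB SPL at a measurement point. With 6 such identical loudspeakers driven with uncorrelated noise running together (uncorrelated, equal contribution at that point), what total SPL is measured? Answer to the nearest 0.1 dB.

6 equal incoherent sources raise the level by 10·log₁₀(6) = 7.78 dB.
L_total = 57.2 + 7.78 = 65.0 dB SPL.

65.0 dB SPL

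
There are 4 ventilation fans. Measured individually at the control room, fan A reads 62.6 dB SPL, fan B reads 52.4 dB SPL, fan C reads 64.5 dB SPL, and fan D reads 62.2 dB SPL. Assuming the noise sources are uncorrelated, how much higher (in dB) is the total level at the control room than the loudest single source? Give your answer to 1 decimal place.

3.6 dB

Uncorrelated sources add in intensity (power), not in dB.
L_total = 10·log₁₀(10^(62.6/10) + 10^(52.4/10) + 10^(64.5/10) + 10^(62.2/10)) = 68.11 dB SPL.
Excess over the loudest (64.5 dB): 68.11 − 64.5 = 3.6 dB.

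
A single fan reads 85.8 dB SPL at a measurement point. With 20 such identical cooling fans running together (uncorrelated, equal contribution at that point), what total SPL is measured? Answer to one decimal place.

98.8 dB SPL

20 equal incoherent sources raise the level by 10·log₁₀(20) = 13.01 dB.
L_total = 85.8 + 13.01 = 98.8 dB SPL.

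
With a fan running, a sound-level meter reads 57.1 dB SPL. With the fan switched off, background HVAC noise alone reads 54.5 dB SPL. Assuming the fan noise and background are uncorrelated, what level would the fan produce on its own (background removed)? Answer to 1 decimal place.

53.6 dB SPL

Background correction is a power subtraction:
L_src = 10·log₁₀(10^(57.1/10) − 10^(54.5/10)) = 10·log₁₀(231000) = 53.6 dB SPL.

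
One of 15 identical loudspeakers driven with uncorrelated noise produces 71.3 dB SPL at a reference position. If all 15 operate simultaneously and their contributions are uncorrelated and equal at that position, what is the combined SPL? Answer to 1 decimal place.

15 equal incoherent sources raise the level by 10·log₁₀(15) = 11.76 dB.
L_total = 71.3 + 11.76 = 83.1 dB SPL.

83.1 dB SPL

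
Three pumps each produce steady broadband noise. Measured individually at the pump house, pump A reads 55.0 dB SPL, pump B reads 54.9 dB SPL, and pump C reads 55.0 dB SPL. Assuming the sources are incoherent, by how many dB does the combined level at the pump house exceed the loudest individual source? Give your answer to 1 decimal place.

4.7 dB

Uncorrelated sources add in intensity (power), not in dB.
L_total = 10·log₁₀(10^(55.0/10) + 10^(54.9/10) + 10^(55.0/10)) = 59.74 dB SPL.
Excess over the loudest (55.0 dB): 59.74 − 55.0 = 4.7 dB.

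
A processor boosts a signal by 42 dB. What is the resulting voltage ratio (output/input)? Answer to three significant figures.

Voltage ratio = 10^(dB/20).
10^(42/20) = 10^(2.100) = 126.

126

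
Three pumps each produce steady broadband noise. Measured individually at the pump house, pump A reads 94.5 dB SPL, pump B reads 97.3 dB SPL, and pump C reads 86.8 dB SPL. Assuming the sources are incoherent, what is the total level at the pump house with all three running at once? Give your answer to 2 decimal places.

99.38 dB SPL

Add the sources as powers (linear), then convert back to dB:
L_total = 10·log₁₀(10^(94.5/10) + 10^(97.3/10) + 10^(86.8/10)) = 10·log₁₀(8667000000) = 99.38 dB SPL.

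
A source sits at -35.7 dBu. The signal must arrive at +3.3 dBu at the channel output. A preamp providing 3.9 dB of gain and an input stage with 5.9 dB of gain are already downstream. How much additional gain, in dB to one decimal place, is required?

29.2 dB

The required make-up gain is the shortfall in the dB sum.
G = +3.3 − (-35.7) − 3.9 − 5.9 = 29.2 dB.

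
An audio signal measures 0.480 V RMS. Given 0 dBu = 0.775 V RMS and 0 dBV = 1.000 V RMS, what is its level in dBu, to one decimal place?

dBu = 20·log₁₀(V / 0.775 V).
20·log₁₀(0.480/0.775) = -4.2 dBu.

-4.2 dBu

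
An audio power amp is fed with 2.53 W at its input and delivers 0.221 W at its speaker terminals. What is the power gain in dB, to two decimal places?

-10.59 dB

For a power ratio, dB = 10·log₁₀(P₂/P₁).
10·log₁₀(0.221/2.53) = 10·log₁₀(0.08735) = -10.59 dB.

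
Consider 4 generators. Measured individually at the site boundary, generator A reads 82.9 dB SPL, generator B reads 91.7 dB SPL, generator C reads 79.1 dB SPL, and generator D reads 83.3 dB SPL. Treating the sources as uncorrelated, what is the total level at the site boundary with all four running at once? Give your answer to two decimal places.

Uncorrelated sources add in intensity (power), not in dB.
L_total = 10·log₁₀(10^(82.9/10) + 10^(91.7/10) + 10^(79.1/10) + 10^(83.3/10)) = 10·log₁₀(1969000000) = 92.94 dB SPL.

92.94 dB SPL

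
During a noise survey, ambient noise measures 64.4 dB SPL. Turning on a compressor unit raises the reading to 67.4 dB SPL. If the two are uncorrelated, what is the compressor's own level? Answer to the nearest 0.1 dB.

Background correction is a power subtraction:
L_src = 10·log₁₀(10^(67.4/10) − 10^(64.4/10)) = 10·log₁₀(2741000) = 64.4 dB SPL.

64.4 dB SPL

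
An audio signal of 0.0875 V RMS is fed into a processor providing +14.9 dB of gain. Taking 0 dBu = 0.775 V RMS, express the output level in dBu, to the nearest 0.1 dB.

Input level: 20·log₁₀(0.0875/0.775) = -18.95 dBu.
Output: -18.95 + 14.9 = -4.0 dBu.

-4.0 dBu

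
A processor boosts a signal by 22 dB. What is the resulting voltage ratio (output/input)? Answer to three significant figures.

12.6

Voltage ratio = 10^(dB/20).
10^(22/20) = 10^(1.100) = 12.6.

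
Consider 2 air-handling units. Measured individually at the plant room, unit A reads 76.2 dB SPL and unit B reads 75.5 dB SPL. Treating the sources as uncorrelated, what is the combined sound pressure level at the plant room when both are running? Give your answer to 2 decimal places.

78.87 dB SPL

Uncorrelated sources add in intensity (power), not in dB.
L_total = 10·log₁₀(10^(76.2/10) + 10^(75.5/10)) = 10·log₁₀(77170000) = 78.87 dB SPL.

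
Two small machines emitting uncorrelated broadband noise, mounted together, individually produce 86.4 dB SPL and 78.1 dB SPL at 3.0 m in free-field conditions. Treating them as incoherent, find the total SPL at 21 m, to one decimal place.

70.1 dB SPL

Combined at 3.0 m: 10·log₁₀(10^(86.4/10)+10^(78.1/10)) = 87.00 dB SPL.
Then apply −20·log₁₀(21/3.0) = -16.90 dB → 70.1 dB SPL.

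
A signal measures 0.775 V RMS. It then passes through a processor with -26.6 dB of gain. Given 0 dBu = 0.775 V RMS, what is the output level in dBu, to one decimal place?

-26.6 dBu

Input level: 20·log₁₀(0.775/0.775) = 0.00 dBu.
Output: 0.00 − 26.6 = -26.6 dBu.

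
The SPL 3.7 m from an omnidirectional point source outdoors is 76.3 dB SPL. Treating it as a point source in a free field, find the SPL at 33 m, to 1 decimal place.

57.3 dB SPL

For a point source in a free field, ΔL = −20·log₁₀(d₂/d₁).
ΔL = −20·log₁₀(33/3.7) = -19.01 dB, so L₂ = 76.3 + (-19.01) = 57.3 dB SPL.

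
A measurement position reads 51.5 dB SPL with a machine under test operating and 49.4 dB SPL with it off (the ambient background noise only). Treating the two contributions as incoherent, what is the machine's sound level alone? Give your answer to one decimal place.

Remove the background by subtracting linear intensities:
L_src = 10·log₁₀(10^(51.5/10) − 10^(49.4/10)) = 10·log₁₀(54160) = 47.3 dB SPL.

47.3 dB SPL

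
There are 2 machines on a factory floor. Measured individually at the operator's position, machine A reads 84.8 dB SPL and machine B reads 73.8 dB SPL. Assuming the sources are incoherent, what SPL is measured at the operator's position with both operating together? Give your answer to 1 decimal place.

85.1 dB SPL

Add the sources as powers (linear), then convert back to dB:
L_total = 10·log₁₀(10^(84.8/10) + 10^(73.8/10)) = 10·log₁₀(326000000) = 85.1 dB SPL.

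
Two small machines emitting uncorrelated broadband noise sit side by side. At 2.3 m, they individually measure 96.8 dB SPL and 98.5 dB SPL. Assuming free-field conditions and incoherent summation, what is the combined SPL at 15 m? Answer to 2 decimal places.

Combined at 2.3 m: 10·log₁₀(10^(96.8/10)+10^(98.5/10)) = 100.743 dB SPL.
Then apply −20·log₁₀(15/2.3) = -16.287 dB → 84.46 dB SPL.

84.46 dB SPL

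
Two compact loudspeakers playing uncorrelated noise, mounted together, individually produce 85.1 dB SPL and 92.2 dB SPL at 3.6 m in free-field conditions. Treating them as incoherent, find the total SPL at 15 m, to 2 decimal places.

80.58 dB SPL

Combined at 3.6 m: 10·log₁₀(10^(85.1/10)+10^(92.2/10)) = 92.974 dB SPL.
Then apply −20·log₁₀(15/3.6) = -12.396 dB → 80.58 dB SPL.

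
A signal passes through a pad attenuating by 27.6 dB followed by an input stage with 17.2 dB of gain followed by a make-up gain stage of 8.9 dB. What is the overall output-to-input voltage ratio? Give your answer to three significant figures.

0.841

Net gain = (−27.6) + 17.2 + 8.9 = -1.5 dB.
Voltage ratio = 10^(-1.5/20) = 0.841.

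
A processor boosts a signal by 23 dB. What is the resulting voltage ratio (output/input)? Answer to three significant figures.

14.1

Voltage ratio = 10^(dB/20).
10^(23/20) = 10^(1.150) = 14.1.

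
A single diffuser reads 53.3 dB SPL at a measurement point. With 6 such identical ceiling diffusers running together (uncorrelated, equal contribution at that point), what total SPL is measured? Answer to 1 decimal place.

6 equal incoherent sources raise the level by 10·log₁₀(6) = 7.78 dB.
L_total = 53.3 + 7.78 = 61.1 dB SPL.

61.1 dB SPL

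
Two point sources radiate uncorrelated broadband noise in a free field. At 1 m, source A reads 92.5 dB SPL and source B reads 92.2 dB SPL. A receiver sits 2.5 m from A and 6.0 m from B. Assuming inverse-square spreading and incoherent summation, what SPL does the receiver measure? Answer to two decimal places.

85.19 dB SPL

At the listener: L_A = 92.5 − 20·log₁₀(2.5) = 84.541 dB; L_B = 92.2 − 20·log₁₀(6.0) = 76.637 dB.
Combined: 10·log₁₀(10^(84.541/10)+10^(76.637/10)) = 85.19 dB SPL.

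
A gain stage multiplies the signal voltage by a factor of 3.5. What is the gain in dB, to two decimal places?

10.88 dB

For a voltage ratio, dB = 20·log₁₀(V₂/V₁).
20·log₁₀(3.5) = 10.88 dB.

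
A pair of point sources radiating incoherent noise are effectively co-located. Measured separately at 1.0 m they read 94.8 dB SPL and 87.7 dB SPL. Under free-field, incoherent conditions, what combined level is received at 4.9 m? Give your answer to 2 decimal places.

Combined at 1.0 m: 10·log₁₀(10^(94.8/10)+10^(87.7/10)) = 95.574 dB SPL.
Then apply −20·log₁₀(4.9/1.0) = -13.804 dB → 81.77 dB SPL.

81.77 dB SPL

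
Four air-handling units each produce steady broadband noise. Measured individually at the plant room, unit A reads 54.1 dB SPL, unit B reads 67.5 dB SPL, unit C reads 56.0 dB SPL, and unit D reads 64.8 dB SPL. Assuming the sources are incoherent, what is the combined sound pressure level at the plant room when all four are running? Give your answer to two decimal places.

Uncorrelated sources add in intensity (power), not in dB.
L_total = 10·log₁₀(10^(54.1/10) + 10^(67.5/10) + 10^(56.0/10) + 10^(64.8/10)) = 10·log₁₀(9299000) = 69.68 dB SPL.

69.68 dB SPL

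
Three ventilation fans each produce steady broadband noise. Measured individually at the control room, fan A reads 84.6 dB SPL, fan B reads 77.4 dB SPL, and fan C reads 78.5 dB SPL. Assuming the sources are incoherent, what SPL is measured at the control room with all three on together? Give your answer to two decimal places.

Uncorrelated sources add in intensity (power), not in dB.
L_total = 10·log₁₀(10^(84.6/10) + 10^(77.4/10) + 10^(78.5/10)) = 10·log₁₀(414200000) = 86.17 dB SPL.

86.17 dB SPL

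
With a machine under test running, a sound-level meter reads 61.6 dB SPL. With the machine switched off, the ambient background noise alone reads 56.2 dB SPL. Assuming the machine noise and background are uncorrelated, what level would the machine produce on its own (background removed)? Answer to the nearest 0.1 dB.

Subtract intensities: L_src = 10·log₁₀(10^(L_total/10) − 10^(L_bg/10)).
L_src = 10·log₁₀(10^(61.6/10) − 10^(56.2/10)) = 10·log₁₀(1029000) = 60.1 dB SPL.

60.1 dB SPL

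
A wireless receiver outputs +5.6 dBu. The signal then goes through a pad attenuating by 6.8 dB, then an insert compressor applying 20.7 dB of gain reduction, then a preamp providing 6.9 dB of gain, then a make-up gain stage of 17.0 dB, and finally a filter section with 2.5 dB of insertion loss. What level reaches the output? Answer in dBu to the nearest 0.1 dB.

-0.5 dBu

Cascaded gains and losses add directly in dB.
+5.6 − 6.8 − 20.7 + 6.9 + 17.0 − 2.5 = -0.5 dBu.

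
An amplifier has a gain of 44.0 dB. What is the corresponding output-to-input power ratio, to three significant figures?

Power ratio = 10^(dB/10).
10^(44.0/10) = 10^(4.400) = 25100.

25100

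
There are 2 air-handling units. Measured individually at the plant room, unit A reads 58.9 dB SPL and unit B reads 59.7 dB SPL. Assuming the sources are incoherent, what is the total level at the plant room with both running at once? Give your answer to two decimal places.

Incoherent sources sum as intensities:
L_total = 10·log₁₀(10^(58.9/10) + 10^(59.7/10)) = 10·log₁₀(1710000) = 62.33 dB SPL.

62.33 dB SPL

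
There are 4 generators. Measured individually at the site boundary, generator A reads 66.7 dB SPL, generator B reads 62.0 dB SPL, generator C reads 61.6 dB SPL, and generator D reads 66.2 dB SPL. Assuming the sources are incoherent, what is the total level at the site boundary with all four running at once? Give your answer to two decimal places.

70.75 dB SPL

Incoherent sources sum as intensities:
L_total = 10·log₁₀(10^(66.7/10) + 10^(62.0/10) + 10^(61.6/10) + 10^(66.2/10)) = 10·log₁₀(11880000) = 70.75 dB SPL.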